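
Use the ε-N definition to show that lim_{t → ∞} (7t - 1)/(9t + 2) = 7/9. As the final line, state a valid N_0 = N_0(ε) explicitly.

Fix ε > 0. We seek N_0 > 0 such that t > N_0 implies |(7t - 1)/(9t + 2) − (7/9)| < ε.
(7t - 1)/(9t + 2) − (7/9) = (9(7t - 1) − 7(9t + 2)) / (9(9t + 2)) = -23/(9(9t + 2)).
For t > 0 we have 9t + 2 > 9t, so |(7t - 1)/(9t + 2) − (7/9)| = 23/(9(9t + 2)) < 23/(9·9t) = (23/81)/t.
Thus |(7t - 1)/(9t + 2) − (7/9)| < ε whenever t > (23/81)/ε.
Take N_0 = (23/81)/ε. If t > N_0 then |(7t - 1)/(9t + 2) − (7/9)| < (23/81)/t < ε.

N_0 = (23/81)/ε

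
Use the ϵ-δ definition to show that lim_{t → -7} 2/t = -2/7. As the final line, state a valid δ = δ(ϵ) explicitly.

Suppose ϵ > 0. We seek δ > 0 such that 0 < |t + 7| < δ implies |2/t + 2/7| < ϵ.
|2/t + 2/7| = 2·|-7 − t|/(7·|t|) = 2|t + 7|/(7|t|).
Require δ ≤ 7/2 so that |t| > 7 − 7/2 = 7/2, hence 7|t| > 49/2.
Then |2/t + 2/7| < 2|t + 7|/(49/2), which is < ϵ when |t + 7| < (49/4)ϵ.
Take δ = min(7/2, (49/4)ϵ). Then 0 < |t + 7| < δ gives both |t + 7| < 7/2 and |t + 7| < (49/4)ϵ, so |2/t + 2/7| < ϵ.

δ = min(7/2, (49/4)ϵ)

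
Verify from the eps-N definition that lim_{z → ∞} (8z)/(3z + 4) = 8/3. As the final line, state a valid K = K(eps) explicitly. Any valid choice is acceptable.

Fix eps > 0. We seek K > 0 such that z > K implies |(8z)/(3z + 4) − (8/3)| < eps.
(8z)/(3z + 4) − (8/3) = (3(8z) − 8(3z + 4)) / (3(3z + 4)) = -32/(3(3z + 4)).
For z > 0 we have 3z + 4 > 3z, so |(8z)/(3z + 4) − (8/3)| = 32/(3(3z + 4)) < 32/(3·3z) = (32/9)/z.
Thus |(8z)/(3z + 4) − (8/3)| < eps whenever z > (32/9)/eps.
Take K = (32/9)/eps. If z > K then |(8z)/(3z + 4) − (8/3)| < (32/9)/z < eps.

K = (32/9)/eps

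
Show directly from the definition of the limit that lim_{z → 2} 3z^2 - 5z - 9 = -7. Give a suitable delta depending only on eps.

Let eps > 0 be given. We want delta > 0 such that 0 < |z − 2| < delta implies |(3z^2 - 5z - 9) + 7| < eps.
(3z^2 - 5z - 9) + 7 = 3z^2 - 5z - 2 = (z − 2)(3z + 1).
So |(3z^2 - 5z - 9) + 7| = |z − 2|·|3z + 1|.
Assume first that |z − 2| < 1, so |z| < 3. Then |3z + 1| ≤ 3·3 + 1 = 10.
Hence |(3z^2 - 5z - 9) + 7| ≤ 10|z − 2| < eps provided |z − 2| < eps/10.
Choosing delta = min(1, eps/10) ensures both conditions, hence |(3z^2 - 5z - 9) + 7| < eps.

delta = min(1, eps/10)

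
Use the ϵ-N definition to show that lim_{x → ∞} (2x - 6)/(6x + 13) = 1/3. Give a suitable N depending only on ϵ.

Let ϵ > 0. We seek N > 0 such that x > N implies |(2x - 6)/(6x + 13) − (1/3)| < ϵ.
(2x - 6)/(6x + 13) − (1/3) = (6(2x - 6) − 2(6x + 13)) / (6(6x + 13)) = -62/(6(6x + 13)).
For x > 0 we have 6x + 13 > 6x, so |(2x - 6)/(6x + 13) − (1/3)| = 62/(6(6x + 13)) < 62/(6·6x) = (31/18)/x.
Thus |(2x - 6)/(6x + 13) − (1/3)| < ϵ whenever x > (31/18)/ϵ.
Take N = (31/18)/ϵ. If x > N then |(2x - 6)/(6x + 13) − (1/3)| < (31/18)/x < ϵ.

N = (31/18)/ϵ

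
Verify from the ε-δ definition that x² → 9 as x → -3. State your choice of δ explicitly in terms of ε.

Let ε > 0. We seek δ > 0 with 0 < |x + 3| < δ ⇒ |x² − 9| < ε.
Factor: x² − 9 = (x + 3)(x - 3), so |x² − 9| = |x + 3|·|x - 3|.
Impose δ ≤ 1 so that |x| < 4; then |x - 3| ≤ 7.
Hence |x² − 9| ≤ 7|x + 3|, which is < ε once |x + 3| < ε/7.
Take δ = min(1, ε/7). If 0 < |x + 3| < δ then both bounds hold and |x² − 9| ≤ 7|x + 3| < 7·(ε/7) = ε.

δ = min(1, ε/7)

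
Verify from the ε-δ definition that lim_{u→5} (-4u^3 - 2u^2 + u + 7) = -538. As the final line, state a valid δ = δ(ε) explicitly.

Let ε > 0. We want δ > 0 such that 0 < |u − 5| < δ implies |(-4u^3 - 2u^2 + u + 7) + 538| < ε.
(-4u^3 - 2u^2 + u + 7) + 538 = -4u^3 - 2u^2 + u + 545 = (u − 5)(-4u^2 - 22u - 109).
So |(-4u^3 - 2u^2 + u + 7) + 538| = |u − 5|·|-4u^2 - 22u - 109|.
Assume first that |u − 5| < 1, so |u| < 6. Then |-4u^2 - 22u - 109| ≤ 4·6^2 + 22·6 + 109 = 385.
Hence |(-4u^3 - 2u^2 + u + 7) + 538| ≤ 385|u − 5| < ε provided |u − 5| < ε/385.
Take δ = min(1, ε/385). Then 0 < |u − 5| < δ gives both |u − 5| < 1 and |u − 5| < ε/385, so |(-4u^3 - 2u^2 + u + 7) + 538| < ε.

δ = min(1, ε/385)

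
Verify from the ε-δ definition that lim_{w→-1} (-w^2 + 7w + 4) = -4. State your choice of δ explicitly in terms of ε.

Let ε > 0. We want δ > 0 such that 0 < |w + 1| < δ implies |(-w^2 + 7w + 4) + 4| < ε.
(-w^2 + 7w + 4) + 4 = -w^2 + 7w + 8 = (w + 1)(-w + 8).
So |(-w^2 + 7w + 4) + 4| = |w + 1|·|-w + 8|.
Require δ ≤ 2. Then |w + 1| < 2 gives |w| < 3, and by the triangle inequality |-w + 8| ≤ 3 + 8 = 11.
Hence |(-w^2 + 7w + 4) + 4| ≤ 11|w + 1| < ε provided |w + 1| < ε/11.
Choosing δ = min(2, ε/11) ensures both conditions, hence |(-w^2 + 7w + 4) + 4| < ε.

δ = min(2, ε/11)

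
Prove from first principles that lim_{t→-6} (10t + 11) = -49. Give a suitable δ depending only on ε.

Let ε > 0 be given. We need δ > 0 so that 0 < |t + 6| < δ implies |(10t + 11) + 49| < ε.
Since (10t + 11) + 49 = 10(t + 6), we have |(10t + 11) + 49| = 10|t + 6|.
So 10|t + 6| < ε exactly when |t + 6| < ε/10.
Take δ = ε/10. If 0 < |t + 6| < δ then |(10t + 11) + 49| = 10|t + 6| < 10·(ε/10) = ε.

δ = ε/10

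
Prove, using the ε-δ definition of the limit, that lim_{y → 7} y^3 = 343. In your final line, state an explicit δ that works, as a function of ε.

δ = min(1, ε/169)

Let ε > 0 be given. We seek δ > 0 with 0 < |y − 7| < δ ⇒ |y^3 − 343| < ε.
Factor: y^3 − 343 = (y − 7)(y^2 + 7y + 49), so |y^3 − 343| = |y − 7|·|y^2 + 7y + 49|.
Restrict δ ≤ 1. Then |y − 7| < 1 gives |y| < 8, so by the triangle inequality |y^2 + 7y + 49| ≤ 8^2 + 7·8 + 49 = 169.
Hence |y^3 − 343| ≤ 169|y − 7|, which is < ε once |y − 7| < ε/169.
Take δ = min(1, ε/169). If 0 < |y − 7| < δ then both bounds hold and |y^3 − 343| ≤ 169|y − 7| < 169·(ε/169) = ε.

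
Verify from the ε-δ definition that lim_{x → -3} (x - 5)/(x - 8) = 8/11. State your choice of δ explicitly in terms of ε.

δ = min(11/2, (121/6)ε)

Fix ε > 0. We want δ > 0 with 0 < |x + 3| < δ ⇒ |(x - 5)/(x - 8) − (8/11)| < ε.
Combining over a common denominator, (x - 5)/(x - 8) − (8/11) = [(x - 5)·(-11) − (-8)·(x - 8)] / [(-11)·(x - 8)] = -3(x + 3) / ((-11)(x - 8)).
So |(x - 5)/(x - 8) − (8/11)| = 3|x + 3| / (11·|x − 8|).
Restrict δ ≤ 11/2. Then |x + 3| < 11/2 gives |x − 8| = |(x + 3) + (-11)| ≥ 11 − 11/2 = 11/2.
Hence |(x - 5)/(x - 8) − (8/11)| < 3|x + 3|/(11·(11/2)) = (6/121)|x + 3|, which is < ε once |x + 3| < (121/6)ε.
Take δ = min(11/2, (121/6)ε). Then 0 < |x + 3| < δ forces both bounds, so |(x - 5)/(x - 8) − (8/11)| < ε.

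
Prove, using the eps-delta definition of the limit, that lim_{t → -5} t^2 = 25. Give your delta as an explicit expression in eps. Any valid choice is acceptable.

delta = min(2, eps/12)

Suppose eps > 0. We seek delta > 0 with 0 < |t + 5| < delta ⇒ |t^2 − 25| < eps.
Factor: t^2 − 25 = (t + 5)(t - 5), so |t^2 − 25| = |t + 5|·|t - 5|.
Restrict delta ≤ 2. Then |t + 5| < 2 gives |t| < 7, so by the triangle inequality |t - 5| ≤ 7 + 5 = 12.
Hence |t^2 − 25| ≤ 12|t + 5|, which is < eps once |t + 5| < eps/12.
Take delta = min(2, eps/12). If 0 < |t + 5| < delta then both bounds hold and |t^2 − 25| ≤ 12|t + 5| < 12·(eps/12) = eps.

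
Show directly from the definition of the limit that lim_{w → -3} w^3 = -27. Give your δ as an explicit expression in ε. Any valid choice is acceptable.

Fix ε > 0. We seek δ > 0 with 0 < |w + 3| < δ ⇒ |w^3 + 27| < ε.
Factor: w^3 + 27 = (w + 3)(w^2 - 3w + 9), so |w^3 + 27| = |w + 3|·|w^2 - 3w + 9|.
Impose δ ≤ 1 so that |w| < 4; then |w^2 - 3w + 9| ≤ 37.
Hence |w^3 + 27| ≤ 37|w + 3|, which is < ε once |w + 3| < ε/37.
Take δ = min(1, ε/37). If 0 < |w + 3| < δ then both bounds hold and |w^3 + 27| ≤ 37|w + 3| < 37·(ε/37) = ε.

δ = min(1, ε/37)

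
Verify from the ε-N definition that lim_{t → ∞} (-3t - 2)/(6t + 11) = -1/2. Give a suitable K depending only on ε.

K = (7/12)/ε

Suppose ε > 0. We seek K > 0 such that t > K implies |(-3t - 2)/(6t + 11) + 1/2| < ε.
(-3t - 2)/(6t + 11) + 1/2 = (6(-3t - 2) − (-3)(6t + 11)) / (6(6t + 11)) = 21/(6(6t + 11)).
For t > 0 we have 6t + 11 > 6t, so |(-3t - 2)/(6t + 11) + 1/2| = 21/(6(6t + 11)) < 21/(6·6t) = (7/12)/t.
Thus |(-3t - 2)/(6t + 11) + 1/2| < ε whenever t > (7/12)/ε.
Take K = (7/12)/ε. If t > K then |(-3t - 2)/(6t + 11) + 1/2| < (7/12)/t < ε.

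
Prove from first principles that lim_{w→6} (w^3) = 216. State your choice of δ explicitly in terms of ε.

Fix ε > 0. We seek δ > 0 with 0 < |w − 6| < δ ⇒ |w^3 − 216| < ε.
Factor: w^3 − 216 = (w − 6)(w^2 + 6w + 36), so |w^3 − 216| = |w − 6|·|w^2 + 6w + 36|.
Restrict δ ≤ 1. Then |w − 6| < 1 gives |w| < 7, so by the triangle inequality |w^2 + 6w + 36| ≤ 7^2 + 6·7 + 36 = 127.
Hence |w^3 − 216| ≤ 127|w − 6|, which is < ε once |w − 6| < ε/127.
Take δ = min(1, ε/127). If 0 < |w − 6| < δ then both bounds hold and |w^3 − 216| ≤ 127|w − 6| < 127·(ε/127) = ε.

δ = min(1, ε/127)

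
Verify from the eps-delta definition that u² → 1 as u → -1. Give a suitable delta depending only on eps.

Suppose eps > 0. We seek delta > 0 with 0 < |u + 1| < delta ⇒ |u² − 1| < eps.
Factor: u² − 1 = (u + 1)(u - 1), so |u² − 1| = |u + 1|·|u - 1|.
Restrict delta ≤ 1. Then |u + 1| < 1 gives |u| < 2, so by the triangle inequality |u - 1| ≤ 2 + 1 = 3.
Hence |u² − 1| ≤ 3|u + 1|, which is < eps once |u + 1| < eps/3.
Take delta = min(1, eps/3). If 0 < |u + 1| < delta then both bounds hold and |u² − 1| ≤ 3|u + 1| < 3·(eps/3) = eps.

delta = min(1, eps/3)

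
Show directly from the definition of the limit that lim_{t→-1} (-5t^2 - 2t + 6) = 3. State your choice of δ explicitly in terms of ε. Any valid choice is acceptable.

δ = min(2, ε/18)

Fix ε > 0. We want δ > 0 such that 0 < |t + 1| < δ implies |(-5t^2 - 2t + 6) − 3| < ε.
(-5t^2 - 2t + 6) − 3 = -5t^2 - 2t + 3 = (t + 1)(-5t + 3).
So |(-5t^2 - 2t + 6) − 3| = |t + 1|·|-5t + 3|.
Assume first that |t + 1| < 2, so |t| < 3. Then |-5t + 3| ≤ 5·3 + 3 = 18.
Hence |(-5t^2 - 2t + 6) − 3| ≤ 18|t + 1| < ε provided |t + 1| < ε/18.
Choosing δ = min(2, ε/18) ensures both conditions, hence |(-5t^2 - 2t + 6) − 3| < ε.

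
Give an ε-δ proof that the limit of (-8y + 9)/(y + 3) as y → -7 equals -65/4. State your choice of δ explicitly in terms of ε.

Fix ε > 0. We want δ > 0 with 0 < |y + 7| < δ ⇒ |(-8y + 9)/(y + 3) + 65/4| < ε.
Combining over a common denominator, (-8y + 9)/(y + 3) + 65/4 = [(-8y + 9)·(-4) − 65·(y + 3)] / [(-4)·(y + 3)] = -33(y + 7) / ((-4)(y + 3)).
So |(-8y + 9)/(y + 3) + 65/4| = 33|y + 7| / (4·|y + 3|).
Restrict δ ≤ 2. Then |y + 7| < 2 gives |y + 3| = |(y + 7) + (-4)| ≥ 4 − 2 = 2.
Hence |(-8y + 9)/(y + 3) + 65/4| < 33|y + 7|/(4·2) = (33/8)|y + 7|, which is < ε once |y + 7| < (8/33)ε.
Take δ = min(2, (8/33)ε). Then 0 < |y + 7| < δ forces both bounds, so |(-8y + 9)/(y + 3) + 65/4| < ε.

δ = min(2, (8/33)ε)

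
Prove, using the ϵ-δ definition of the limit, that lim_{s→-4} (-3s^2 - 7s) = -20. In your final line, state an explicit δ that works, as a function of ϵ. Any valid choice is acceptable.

δ = min(2, ϵ/23)

Let ϵ > 0 be given. We want δ > 0 such that 0 < |s + 4| < δ implies |(-3s^2 - 7s) + 20| < ϵ.
(-3s^2 - 7s) + 20 = -3s^2 - 7s + 20 = (s + 4)(-3s + 5).
So |(-3s^2 - 7s) + 20| = |s + 4|·|-3s + 5|.
Require δ ≤ 2. Then |s + 4| < 2 gives |s| < 6, and by the triangle inequality |-3s + 5| ≤ 3·6 + 5 = 23.
Hence |(-3s^2 - 7s) + 20| ≤ 23|s + 4| < ϵ provided |s + 4| < ϵ/23.
Choosing δ = min(2, ϵ/23) ensures both conditions, hence |(-3s^2 - 7s) + 20| < ϵ.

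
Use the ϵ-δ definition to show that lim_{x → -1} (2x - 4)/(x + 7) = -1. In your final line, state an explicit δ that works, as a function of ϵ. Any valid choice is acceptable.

δ = min(3, ϵ)

Suppose ϵ > 0. We want δ > 0 with 0 < |x + 1| < δ ⇒ |(2x - 4)/(x + 7) + 1| < ϵ.
Combining over a common denominator, (2x - 4)/(x + 7) + 1 = [(2x - 4)·6 − (-6)·(x + 7)] / [6·(x + 7)] = 18(x + 1) / (6(x + 7)).
So |(2x - 4)/(x + 7) + 1| = 18|x + 1| / (6·|x + 7|).
Require δ ≤ 3, so |x + 7| ≥ |6| − |x + 1| > 6 − 3 = 3.
Hence |(2x - 4)/(x + 7) + 1| < 18|x + 1|/(6·3) = |x + 1|, which is < ϵ once |x + 1| < ϵ.
Take δ = min(3, ϵ). Then 0 < |x + 1| < δ forces both bounds, so |(2x - 4)/(x + 7) + 1| < ϵ.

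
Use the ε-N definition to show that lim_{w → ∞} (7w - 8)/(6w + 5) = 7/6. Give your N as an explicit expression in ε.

N = (83/36)/ε

Let ε > 0 be given. We seek N > 0 such that w > N implies |(7w - 8)/(6w + 5) − (7/6)| < ε.
(7w - 8)/(6w + 5) − (7/6) = (6(7w - 8) − 7(6w + 5)) / (6(6w + 5)) = -83/(6(6w + 5)).
For w > 0 we have 6w + 5 > 6w, so |(7w - 8)/(6w + 5) − (7/6)| = 83/(6(6w + 5)) < 83/(6·6w) = (83/36)/w.
Thus |(7w - 8)/(6w + 5) − (7/6)| < ε whenever w > (83/36)/ε.
Take N = (83/36)/ε. If w > N then |(7w - 8)/(6w + 5) − (7/6)| < (83/36)/w < ε.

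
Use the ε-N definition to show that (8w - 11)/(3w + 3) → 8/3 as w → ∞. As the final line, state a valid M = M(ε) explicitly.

Let ε > 0. We seek M > 0 such that w > M implies |(8w - 11)/(3w + 3) − (8/3)| < ε.
(8w - 11)/(3w + 3) − (8/3) = (3(8w - 11) − 8(3w + 3)) / (3(3w + 3)) = -57/(3(3w + 3)).
For w > 0 we have 3w + 3 > 3w, so |(8w - 11)/(3w + 3) − (8/3)| = 57/(3(3w + 3)) < 57/(3·3w) = (19/3)/w.
Thus |(8w - 11)/(3w + 3) − (8/3)| < ε whenever w > (19/3)/ε.
Take M = (19/3)/ε. If w > M then |(8w - 11)/(3w + 3) − (8/3)| < (19/3)/w < ε.

M = (19/3)/ε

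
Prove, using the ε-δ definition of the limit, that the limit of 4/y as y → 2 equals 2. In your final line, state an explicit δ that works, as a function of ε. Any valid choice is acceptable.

Let ε > 0. We seek δ > 0 such that 0 < |y − 2| < δ implies |4/y − 2| < ε.
|4/y − 2| = 4·|2 − y|/(2·|y|) = 4|y − 2|/(2|y|).
Require δ ≤ 1 so that |y| > 2 − 1 = 1, hence 2|y| > 2.
Then |4/y − 2| < 4|y − 2|/2, which is < ε when |y − 2| < (1/2)ε.
Take δ = min(1, (1/2)ε). Then 0 < |y − 2| < δ gives both |y − 2| < 1 and |y − 2| < (1/2)ε, so |4/y − 2| < ε.

δ = min(1, (1/2)ε)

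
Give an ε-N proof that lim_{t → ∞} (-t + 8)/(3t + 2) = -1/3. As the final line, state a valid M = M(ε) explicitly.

Let ε > 0. We seek M > 0 such that t > M implies |(-t + 8)/(3t + 2) + 1/3| < ε.
(-t + 8)/(3t + 2) + 1/3 = (3(-t + 8) − (-1)(3t + 2)) / (3(3t + 2)) = 26/(3(3t + 2)).
For t > 0 we have 3t + 2 > 3t, so |(-t + 8)/(3t + 2) + 1/3| = 26/(3(3t + 2)) < 26/(3·3t) = (26/9)/t.
Thus |(-t + 8)/(3t + 2) + 1/3| < ε whenever t > (26/9)/ε.
Take M = (26/9)/ε. If t > M then |(-t + 8)/(3t + 2) + 1/3| < (26/9)/t < ε.

M = (26/9)/ε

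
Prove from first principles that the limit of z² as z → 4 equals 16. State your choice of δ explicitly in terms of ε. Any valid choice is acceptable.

δ = min(1, ε/9)

Let ε > 0. We seek δ > 0 with 0 < |z − 4| < δ ⇒ |z² − 16| < ε.
Factor: z² − 16 = (z − 4)(z + 4), so |z² − 16| = |z − 4|·|z + 4|.
Impose δ ≤ 1 so that |z| < 5; then |z + 4| ≤ 9.
Hence |z² − 16| ≤ 9|z − 4|, which is < ε once |z − 4| < ε/9.
Take δ = min(1, ε/9). If 0 < |z − 4| < δ then both bounds hold and |z² − 16| ≤ 9|z − 4| < 9·(ε/9) = ε.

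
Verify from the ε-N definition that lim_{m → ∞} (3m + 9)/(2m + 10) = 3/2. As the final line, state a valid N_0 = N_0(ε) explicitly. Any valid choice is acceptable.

Suppose ε > 0. For m ≥ 1, |(3m + 9)/(2m + 10) − (3/2)| = |-12|/(2(2m + 10)) = 12/(2(2m + 10)).
Since 2m + 10 ≥ 2m for m ≥ 1, this is ≤ 12/(2·2m) = 3/m.
So |(3m + 9)/(2m + 10) − (3/2)| < ε whenever m > 3/ε.
Take N_0 = 3/ε. If m > N_0 then |(3m + 9)/(2m + 10) − (3/2)| ≤ 3/m < ε.

N_0 = 3/ε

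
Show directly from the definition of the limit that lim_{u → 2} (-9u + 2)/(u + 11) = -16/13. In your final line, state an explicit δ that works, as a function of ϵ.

Let ϵ > 0 be given. We want δ > 0 with 0 < |u − 2| < δ ⇒ |(-9u + 2)/(u + 11) + 16/13| < ϵ.
Combining over a common denominator, (-9u + 2)/(u + 11) + 16/13 = [(-9u + 2)·13 − (-16)·(u + 11)] / [13·(u + 11)] = -101(u − 2) / (13(u + 11)).
So |(-9u + 2)/(u + 11) + 16/13| = 101|u − 2| / (13·|u + 11|).
Require δ ≤ 13/2, so |u + 11| ≥ |13| − |u − 2| > 13 − 13/2 = 13/2.
Hence |(-9u + 2)/(u + 11) + 16/13| < 101|u − 2|/(13·(13/2)) = (202/169)|u − 2|, which is < ϵ once |u − 2| < (169/202)ϵ.
Take δ = min(13/2, (169/202)ϵ). Then 0 < |u − 2| < δ forces both bounds, so |(-9u + 2)/(u + 11) + 16/13| < ϵ.

δ = min(13/2, (169/202)ϵ)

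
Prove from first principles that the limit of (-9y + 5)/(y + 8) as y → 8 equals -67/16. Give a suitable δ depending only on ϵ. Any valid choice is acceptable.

Suppose ϵ > 0. We want δ > 0 with 0 < |y − 8| < δ ⇒ |(-9y + 5)/(y + 8) + 67/16| < ϵ.
Combining over a common denominator, (-9y + 5)/(y + 8) + 67/16 = [(-9y + 5)·16 − (-67)·(y + 8)] / [16·(y + 8)] = -77(y − 8) / (16(y + 8)).
So |(-9y + 5)/(y + 8) + 67/16| = 77|y − 8| / (16·|y + 8|).
Restrict δ ≤ 8. Then |y − 8| < 8 gives |y + 8| = |(y − 8) + 16| ≥ 16 − 8 = 8.
Hence |(-9y + 5)/(y + 8) + 67/16| < 77|y − 8|/(16·8) = (77/128)|y − 8|, which is < ϵ once |y − 8| < (128/77)ϵ.
Take δ = min(8, (128/77)ϵ). Then 0 < |y − 8| < δ forces both bounds, so |(-9y + 5)/(y + 8) + 67/16| < ϵ.

δ = min(8, (128/77)ϵ)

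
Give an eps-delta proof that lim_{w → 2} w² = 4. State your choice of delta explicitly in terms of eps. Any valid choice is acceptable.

Fix eps > 0. We seek delta > 0 with 0 < |w − 2| < delta ⇒ |w² − 4| < eps.
Factor: w² − 4 = (w − 2)(w + 2), so |w² − 4| = |w − 2|·|w + 2|.
Restrict delta ≤ 2. Then |w − 2| < 2 gives |w| < 4, so by the triangle inequality |w + 2| ≤ 4 + 2 = 6.
Hence |w² − 4| ≤ 6|w − 2|, which is < eps once |w − 2| < eps/6.
Take delta = min(2, eps/6). If 0 < |w − 2| < delta then both bounds hold and |w² − 4| ≤ 6|w − 2| < 6·(eps/6) = eps.

delta = min(2, eps/6)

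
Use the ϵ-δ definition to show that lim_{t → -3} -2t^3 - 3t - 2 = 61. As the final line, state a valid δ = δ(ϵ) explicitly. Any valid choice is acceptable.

δ = min(1, ϵ/77)

Let ϵ > 0 be given. We want δ > 0 such that 0 < |t + 3| < δ implies |(-2t^3 - 3t - 2) − 61| < ϵ.
(-2t^3 - 3t - 2) − 61 = -2t^3 - 3t - 63 = (t + 3)(-2t^2 + 6t - 21).
So |(-2t^3 - 3t - 2) − 61| = |t + 3|·|-2t^2 + 6t - 21|.
Require δ ≤ 1. Then |t + 3| < 1 gives |t| < 4, and by the triangle inequality |-2t^2 + 6t - 21| ≤ 2·4^2 + 6·4 + 21 = 77.
Hence |(-2t^3 - 3t - 2) − 61| ≤ 77|t + 3| < ϵ provided |t + 3| < ϵ/77.
Take δ = min(1, ϵ/77). Then 0 < |t + 3| < δ gives both |t + 3| < 1 and |t + 3| < ϵ/77, so |(-2t^3 - 3t - 2) − 61| < ϵ.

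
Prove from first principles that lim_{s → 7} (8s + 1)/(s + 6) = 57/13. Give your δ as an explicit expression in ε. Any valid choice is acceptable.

δ = min(13/2, (169/94)ε)

Let ε > 0 be given. We want δ > 0 with 0 < |s − 7| < δ ⇒ |(8s + 1)/(s + 6) − (57/13)| < ε.
Combining over a common denominator, (8s + 1)/(s + 6) − (57/13) = [(8s + 1)·13 − 57·(s + 6)] / [13·(s + 6)] = 47(s − 7) / (13(s + 6)).
So |(8s + 1)/(s + 6) − (57/13)| = 47|s − 7| / (13·|s + 6|).
Require δ ≤ 13/2, so |s + 6| ≥ |13| − |s − 7| > 13 − 13/2 = 13/2.
Hence |(8s + 1)/(s + 6) − (57/13)| < 47|s − 7|/(13·(13/2)) = (94/169)|s − 7|, which is < ε once |s − 7| < (169/94)ε.
Take δ = min(13/2, (169/94)ε). Then 0 < |s − 7| < δ forces both bounds, so |(8s + 1)/(s + 6) − (57/13)| < ε.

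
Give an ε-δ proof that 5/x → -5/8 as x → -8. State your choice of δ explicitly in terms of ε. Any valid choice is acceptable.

δ = min(4, (32/5)ε)

Let ε > 0. We seek δ > 0 such that 0 < |x + 8| < δ implies |5/x + 5/8| < ε.
|5/x + 5/8| = 5·|-8 − x|/(8·|x|) = 5|x + 8|/(8|x|).
Restrict δ ≤ 4. Then |x + 8| < 4 gives |x| > 4, so 8|x| > 32.
Then |5/x + 5/8| < 5|x + 8|/32, which is < ε when |x + 8| < (32/5)ε.
Take δ = min(4, (32/5)ε). Then 0 < |x + 8| < δ gives both |x + 8| < 4 and |x + 8| < (32/5)ε, so |5/x + 5/8| < ε.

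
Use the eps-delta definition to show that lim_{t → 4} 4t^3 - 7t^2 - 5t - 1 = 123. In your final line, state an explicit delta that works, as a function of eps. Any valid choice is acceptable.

Let eps > 0. We want delta > 0 such that 0 < |t − 4| < delta implies |(4t^3 - 7t^2 - 5t - 1) − 123| < eps.
(4t^3 - 7t^2 - 5t - 1) − 123 = 4t^3 - 7t^2 - 5t - 124 = (t − 4)(4t^2 + 9t + 31).
So |(4t^3 - 7t^2 - 5t - 1) − 123| = |t − 4|·|4t^2 + 9t + 31|.
Assume first that |t − 4| < 1, so |t| < 5. Then |4t^2 + 9t + 31| ≤ 4·5^2 + 9·5 + 31 = 176.
Hence |(4t^3 - 7t^2 - 5t - 1) − 123| ≤ 176|t − 4| < eps provided |t − 4| < eps/176.
Take delta = min(1, eps/176). Then 0 < |t − 4| < delta gives both |t − 4| < 1 and |t − 4| < eps/176, so |(4t^3 - 7t^2 - 5t - 1) − 123| < eps.

delta = min(1, eps/176)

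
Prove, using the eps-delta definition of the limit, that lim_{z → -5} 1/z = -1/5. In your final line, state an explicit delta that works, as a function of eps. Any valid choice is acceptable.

Let eps > 0 be given. We seek delta > 0 such that 0 < |z + 5| < delta implies |1/z + 1/5| < eps.
|1/z + 1/5| = |-5 − z|/(5·|z|) = |z + 5|/(5|z|).
Require delta ≤ 5/2 so that |z| > 5 − 5/2 = 5/2, hence 5|z| > 25/2.
Then |1/z + 1/5| < |z + 5|/(25/2), which is < eps when |z + 5| < (25/2)eps.
Take delta = min(5/2, (25/2)eps). Then 0 < |z + 5| < delta gives both |z + 5| < 5/2 and |z + 5| < (25/2)eps, so |1/z + 1/5| < eps.

delta = min(5/2, (25/2)eps)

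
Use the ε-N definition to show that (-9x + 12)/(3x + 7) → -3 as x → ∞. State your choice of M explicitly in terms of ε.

M = 11/ε

Let ε > 0 be given. We seek M > 0 such that x > M implies |(-9x + 12)/(3x + 7) + 3| < ε.
(-9x + 12)/(3x + 7) + 3 = (3(-9x + 12) − (-9)(3x + 7)) / (3(3x + 7)) = 99/(3(3x + 7)).
For x > 0 we have 3x + 7 > 3x, so |(-9x + 12)/(3x + 7) + 3| = 99/(3(3x + 7)) < 99/(3·3x) = 11/x.
Thus |(-9x + 12)/(3x + 7) + 3| < ε whenever x > 11/ε.
Take M = 11/ε. If x > M then |(-9x + 12)/(3x + 7) + 3| < 11/x < ε.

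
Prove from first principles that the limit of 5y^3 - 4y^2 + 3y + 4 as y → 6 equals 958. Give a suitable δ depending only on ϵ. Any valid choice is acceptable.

δ = min(1, ϵ/586)

Let ϵ > 0 be given. We want δ > 0 such that 0 < |y − 6| < δ implies |(5y^3 - 4y^2 + 3y + 4) − 958| < ϵ.
(5y^3 - 4y^2 + 3y + 4) − 958 = 5y^3 - 4y^2 + 3y - 954 = (y − 6)(5y^2 + 26y + 159).
So |(5y^3 - 4y^2 + 3y + 4) − 958| = |y − 6|·|5y^2 + 26y + 159|.
Require δ ≤ 1. Then |y − 6| < 1 gives |y| < 7, and by the triangle inequality |5y^2 + 26y + 159| ≤ 5·7^2 + 26·7 + 159 = 586.
Hence |(5y^3 - 4y^2 + 3y + 4) − 958| ≤ 586|y − 6| < ϵ provided |y − 6| < ϵ/586.
Choosing δ = min(1, ϵ/586) ensures both conditions, hence |(5y^3 - 4y^2 + 3y + 4) − 958| < ϵ.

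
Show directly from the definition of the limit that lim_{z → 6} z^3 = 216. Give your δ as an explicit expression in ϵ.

Let ϵ > 0. We seek δ > 0 with 0 < |z − 6| < δ ⇒ |z^3 − 216| < ϵ.
Factor: z^3 − 216 = (z − 6)(z^2 + 6z + 36), so |z^3 − 216| = |z − 6|·|z^2 + 6z + 36|.
Impose δ ≤ 1 so that |z| < 7; then |z^2 + 6z + 36| ≤ 127.
Hence |z^3 − 216| ≤ 127|z − 6|, which is < ϵ once |z − 6| < ϵ/127.
Take δ = min(1, ϵ/127). If 0 < |z − 6| < δ then both bounds hold and |z^3 − 216| ≤ 127|z − 6| < 127·(ϵ/127) = ϵ.

δ = min(1, ϵ/127)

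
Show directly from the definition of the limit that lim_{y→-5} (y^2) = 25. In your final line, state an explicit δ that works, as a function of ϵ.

Let ϵ > 0. We seek δ > 0 with 0 < |y + 5| < δ ⇒ |y^2 − 25| < ϵ.
Factor: y^2 − 25 = (y + 5)(y - 5), so |y^2 − 25| = |y + 5|·|y - 5|.
Restrict δ ≤ 2. Then |y + 5| < 2 gives |y| < 7, so by the triangle inequality |y - 5| ≤ 7 + 5 = 12.
Hence |y^2 − 25| ≤ 12|y + 5|, which is < ϵ once |y + 5| < ϵ/12.
Take δ = min(2, ϵ/12). If 0 < |y + 5| < δ then both bounds hold and |y^2 − 25| ≤ 12|y + 5| < 12·(ϵ/12) = ϵ.

δ = min(2, ϵ/12)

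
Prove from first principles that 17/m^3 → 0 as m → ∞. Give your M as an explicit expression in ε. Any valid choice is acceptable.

Let ε > 0. For m ≥ 1, |17/m^3 − 0| = 17/m^3.
17/m^3 < ε ⇔ m^3 > 17/ε ⇔ m > (17/ε)^{1/3}.
Take M = (17/ε)^{1/3}. Then m > M implies 17/m^3 < ε.

M = (17/ε)^{1/3}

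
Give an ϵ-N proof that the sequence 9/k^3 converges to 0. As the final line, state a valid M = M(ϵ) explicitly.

M = (9/ϵ)^{1/3}

Let ϵ > 0 be given. For k ≥ 1, |9/k^3 − 0| = 9/k^3.
9/k^3 < ϵ ⇔ k^3 > 9/ϵ ⇔ k > (9/ϵ)^{1/3}.
Take M = (9/ϵ)^{1/3}. Then k > M implies 9/k^3 < ϵ.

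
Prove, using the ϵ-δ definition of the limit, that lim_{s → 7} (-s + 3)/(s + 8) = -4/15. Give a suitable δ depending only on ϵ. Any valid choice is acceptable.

Let ϵ > 0. We want δ > 0 with 0 < |s − 7| < δ ⇒ |(-s + 3)/(s + 8) + 4/15| < ϵ.
Combining over a common denominator, (-s + 3)/(s + 8) + 4/15 = [(-s + 3)·15 − (-4)·(s + 8)] / [15·(s + 8)] = -11(s − 7) / (15(s + 8)).
So |(-s + 3)/(s + 8) + 4/15| = 11|s − 7| / (15·|s + 8|).
Restrict δ ≤ 15/2. Then |s − 7| < 15/2 gives |s + 8| = |(s − 7) + 15| ≥ 15 − 15/2 = 15/2.
Hence |(-s + 3)/(s + 8) + 4/15| < 11|s − 7|/(15·(15/2)) = (22/225)|s − 7|, which is < ϵ once |s − 7| < (225/22)ϵ.
Take δ = min(15/2, (225/22)ϵ). Then 0 < |s − 7| < δ forces both bounds, so |(-s + 3)/(s + 8) + 4/15| < ϵ.

δ = min(15/2, (225/22)ϵ)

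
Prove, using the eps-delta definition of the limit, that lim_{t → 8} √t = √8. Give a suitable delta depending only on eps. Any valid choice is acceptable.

Suppose eps > 0. We want delta > 0 such that 0 < |t − 8| < delta implies |√t − √8| < eps.
Multiplying by the conjugate, |√t − √8| = |t − 8|/(√t + √8).
Restrict delta ≤ 8 so that |t − 8| < 8 forces t > 0, and then √t + √8 > √8.
Hence |√t − √8| < |t − 8|/√8, which is < eps once |t − 8| < √8·eps.
Take delta = min(8, √8·eps). If 0 < |t − 8| < delta then t > 0 and |√t − √8| < |t − 8|/√8 < eps.

delta = min(8, √8·eps)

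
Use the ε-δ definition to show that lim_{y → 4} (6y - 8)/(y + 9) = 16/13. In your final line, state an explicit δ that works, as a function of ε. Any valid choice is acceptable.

Let ε > 0. We want δ > 0 with 0 < |y − 4| < δ ⇒ |(6y - 8)/(y + 9) − (16/13)| < ε.
Combining over a common denominator, (6y - 8)/(y + 9) − (16/13) = [(6y - 8)·13 − 16·(y + 9)] / [13·(y + 9)] = 62(y − 4) / (13(y + 9)).
So |(6y - 8)/(y + 9) − (16/13)| = 62|y − 4| / (13·|y + 9|).
Require δ ≤ 13/2, so |y + 9| ≥ |13| − |y − 4| > 13 − 13/2 = 13/2.
Hence |(6y - 8)/(y + 9) − (16/13)| < 62|y − 4|/(13·(13/2)) = (124/169)|y − 4|, which is < ε once |y − 4| < (169/124)ε.
Take δ = min(13/2, (169/124)ε). Then 0 < |y − 4| < δ forces both bounds, so |(6y - 8)/(y + 9) − (16/13)| < ε.

δ = min(13/2, (169/124)ε)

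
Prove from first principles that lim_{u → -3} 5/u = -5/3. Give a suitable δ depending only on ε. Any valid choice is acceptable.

δ = min(3/2, (9/10)ε)

Let ε > 0 be given. We seek δ > 0 such that 0 < |u + 3| < δ implies |5/u + 5/3| < ε.
|5/u + 5/3| = 5·|-3 − u|/(3·|u|) = 5|u + 3|/(3|u|).
Require δ ≤ 3/2 so that |u| > 3 − 3/2 = 3/2, hence 3|u| > 9/2.
Then |5/u + 5/3| < 5|u + 3|/(9/2), which is < ε when |u + 3| < (9/10)ε.
Take δ = min(3/2, (9/10)ε). Then 0 < |u + 3| < δ gives both |u + 3| < 3/2 and |u + 3| < (9/10)ε, so |5/u + 5/3| < ε.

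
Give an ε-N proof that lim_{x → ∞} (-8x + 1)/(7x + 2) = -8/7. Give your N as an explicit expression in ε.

Suppose ε > 0. We seek N > 0 such that x > N implies |(-8x + 1)/(7x + 2) + 8/7| < ε.
(-8x + 1)/(7x + 2) + 8/7 = (7(-8x + 1) − (-8)(7x + 2)) / (7(7x + 2)) = 23/(7(7x + 2)).
For x > 0 we have 7x + 2 > 7x, so |(-8x + 1)/(7x + 2) + 8/7| = 23/(7(7x + 2)) < 23/(7·7x) = (23/49)/x.
Thus |(-8x + 1)/(7x + 2) + 8/7| < ε whenever x > (23/49)/ε.
Take N = (23/49)/ε. If x > N then |(-8x + 1)/(7x + 2) + 8/7| < (23/49)/x < ε.

N = (23/49)/ε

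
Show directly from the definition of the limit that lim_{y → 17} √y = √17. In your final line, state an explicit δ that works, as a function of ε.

Let ε > 0 be given. We want δ > 0 such that 0 < |y − 17| < δ implies |√y − √17| < ε.
Multiplying by the conjugate, |√y − √17| = |y − 17|/(√y + √17).
Restrict δ ≤ 17 so that |y − 17| < 17 forces y > 0, and then √y + √17 > √17.
Hence |√y − √17| < |y − 17|/√17, which is < ε once |y − 17| < √17·ε.
Take δ = min(17, √17·ε). If 0 < |y − 17| < δ then y > 0 and |√y − √17| < |y − 17|/√17 < ε.

δ = min(17, √17·ε)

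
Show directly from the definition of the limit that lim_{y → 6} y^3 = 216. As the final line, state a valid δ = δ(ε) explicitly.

Fix ε > 0. We seek δ > 0 with 0 < |y − 6| < δ ⇒ |y^3 − 216| < ε.
Factor: y^3 − 216 = (y − 6)(y^2 + 6y + 36), so |y^3 − 216| = |y − 6|·|y^2 + 6y + 36|.
Restrict δ ≤ 1. Then |y − 6| < 1 gives |y| < 7, so by the triangle inequality |y^2 + 6y + 36| ≤ 7^2 + 6·7 + 36 = 127.
Hence |y^3 − 216| ≤ 127|y − 6|, which is < ε once |y − 6| < ε/127.
Take δ = min(1, ε/127). If 0 < |y − 6| < δ then both bounds hold and |y^3 − 216| ≤ 127|y − 6| < 127·(ε/127) = ε.

δ = min(1, ε/127)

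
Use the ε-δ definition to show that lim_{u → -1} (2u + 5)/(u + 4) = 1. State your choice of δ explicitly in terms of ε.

δ = min(3/2, (3/2)ε)

Let ε > 0 be given. We want δ > 0 with 0 < |u + 1| < δ ⇒ |(2u + 5)/(u + 4) − 1| < ε.
Combining over a common denominator, (2u + 5)/(u + 4) − 1 = [(2u + 5)·3 − 3·(u + 4)] / [3·(u + 4)] = 3(u + 1) / (3(u + 4)).
So |(2u + 5)/(u + 4) − 1| = 3|u + 1| / (3·|u + 4|).
Restrict δ ≤ 3/2. Then |u + 1| < 3/2 gives |u + 4| = |(u + 1) + 3| ≥ 3 − 3/2 = 3/2.
Hence |(2u + 5)/(u + 4) − 1| < 3|u + 1|/(3·(3/2)) = (2/3)|u + 1|, which is < ε once |u + 1| < (3/2)ε.
Take δ = min(3/2, (3/2)ε). Then 0 < |u + 1| < δ forces both bounds, so |(2u + 5)/(u + 4) − 1| < ε.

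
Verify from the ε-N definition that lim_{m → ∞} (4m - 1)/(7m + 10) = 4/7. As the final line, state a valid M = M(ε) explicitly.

M = (47/49)/ε

Let ε > 0. For m ≥ 1, |(4m - 1)/(7m + 10) − (4/7)| = |-47|/(7(7m + 10)) = 47/(7(7m + 10)).
Since 7m + 10 ≥ 7m for m ≥ 1, this is ≤ 47/(7·7m) = (47/49)/m.
So |(4m - 1)/(7m + 10) − (4/7)| < ε whenever m > (47/49)/ε.
Take M = (47/49)/ε. If m > M then |(4m - 1)/(7m + 10) − (4/7)| ≤ (47/49)/m < ε.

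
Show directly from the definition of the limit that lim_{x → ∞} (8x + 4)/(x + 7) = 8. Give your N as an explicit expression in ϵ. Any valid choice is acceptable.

Suppose ϵ > 0. We seek N > 0 such that x > N implies |(8x + 4)/(x + 7) − 8| < ϵ.
(8x + 4)/(x + 7) − 8 = ((8x + 4) − 8(x + 7)) / ((x + 7)) = -52/((x + 7)).
For x > 0 we have x + 7 > x, so |(8x + 4)/(x + 7) − 8| = 52/((x + 7)) < 52/(x) = 52/x.
Thus |(8x + 4)/(x + 7) − 8| < ϵ whenever x > 52/ϵ.
Take N = 52/ϵ. If x > N then |(8x + 4)/(x + 7) − 8| < 52/x < ϵ.

N = 52/ϵ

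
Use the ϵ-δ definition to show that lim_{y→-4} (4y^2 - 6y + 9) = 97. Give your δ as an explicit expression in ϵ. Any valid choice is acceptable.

Fix ϵ > 0. We want δ > 0 such that 0 < |y + 4| < δ implies |(4y^2 - 6y + 9) − 97| < ϵ.
(4y^2 - 6y + 9) − 97 = 4y^2 - 6y - 88 = (y + 4)(4y - 22).
So |(4y^2 - 6y + 9) − 97| = |y + 4|·|4y - 22|.
Require δ ≤ 2. Then |y + 4| < 2 gives |y| < 6, and by the triangle inequality |4y - 22| ≤ 4·6 + 22 = 46.
Hence |(4y^2 - 6y + 9) − 97| ≤ 46|y + 4| < ϵ provided |y + 4| < ϵ/46.
Choosing δ = min(2, ϵ/46) ensures both conditions, hence |(4y^2 - 6y + 9) − 97| < ϵ.

δ = min(2, ϵ/46)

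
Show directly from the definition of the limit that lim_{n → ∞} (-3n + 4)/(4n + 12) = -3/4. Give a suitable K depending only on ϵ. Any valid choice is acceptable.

K = (13/4)/ϵ

Let ϵ > 0 be given. For n ≥ 1, |(-3n + 4)/(4n + 12) + 3/4| = |52|/(4(4n + 12)) = 52/(4(4n + 12)).
Since 4n + 12 ≥ 4n for n ≥ 1, this is ≤ 52/(4·4n) = (13/4)/n.
So |(-3n + 4)/(4n + 12) + 3/4| < ϵ whenever n > (13/4)/ϵ.
Take K = (13/4)/ϵ. If n > K then |(-3n + 4)/(4n + 12) + 3/4| ≤ (13/4)/n < ϵ.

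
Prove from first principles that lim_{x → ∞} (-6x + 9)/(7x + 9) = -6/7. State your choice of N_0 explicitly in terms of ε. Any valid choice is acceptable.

N_0 = (117/49)/ε

Let ε > 0 be given. We seek N_0 > 0 such that x > N_0 implies |(-6x + 9)/(7x + 9) + 6/7| < ε.
(-6x + 9)/(7x + 9) + 6/7 = (7(-6x + 9) − (-6)(7x + 9)) / (7(7x + 9)) = 117/(7(7x + 9)).
For x > 0 we have 7x + 9 > 7x, so |(-6x + 9)/(7x + 9) + 6/7| = 117/(7(7x + 9)) < 117/(7·7x) = (117/49)/x.
Thus |(-6x + 9)/(7x + 9) + 6/7| < ε whenever x > (117/49)/ε.
Take N_0 = (117/49)/ε. If x > N_0 then |(-6x + 9)/(7x + 9) + 6/7| < (117/49)/x < ε.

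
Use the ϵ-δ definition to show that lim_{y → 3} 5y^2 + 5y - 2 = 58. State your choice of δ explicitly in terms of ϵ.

Let ϵ > 0. We want δ > 0 such that 0 < |y − 3| < δ implies |(5y^2 + 5y - 2) − 58| < ϵ.
(5y^2 + 5y - 2) − 58 = 5y^2 + 5y - 60 = (y − 3)(5y + 20).
So |(5y^2 + 5y - 2) − 58| = |y − 3|·|5y + 20|.
Assume first that |y − 3| < 1, so |y| < 4. Then |5y + 20| ≤ 5·4 + 20 = 40.
Hence |(5y^2 + 5y - 2) − 58| ≤ 40|y − 3| < ϵ provided |y − 3| < ϵ/40.
Take δ = min(1, ϵ/40). Then 0 < |y − 3| < δ gives both |y − 3| < 1 and |y − 3| < ϵ/40, so |(5y^2 + 5y - 2) − 58| < ϵ.

δ = min(1, ϵ/40)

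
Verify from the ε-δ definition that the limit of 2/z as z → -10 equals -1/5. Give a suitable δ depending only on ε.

δ = min(5, 25ε)

Let ε > 0. We seek δ > 0 such that 0 < |z + 10| < δ implies |2/z + 1/5| < ε.
|2/z + 1/5| = 2·|-10 − z|/(10·|z|) = 2|z + 10|/(10|z|).
Restrict δ ≤ 5. Then |z + 10| < 5 gives |z| > 5, so 10|z| > 50.
Then |2/z + 1/5| < 2|z + 10|/50, which is < ε when |z + 10| < 25ε.
Take δ = min(5, 25ε). Then 0 < |z + 10| < δ gives both |z + 10| < 5 and |z + 10| < 25ε, so |2/z + 1/5| < ε.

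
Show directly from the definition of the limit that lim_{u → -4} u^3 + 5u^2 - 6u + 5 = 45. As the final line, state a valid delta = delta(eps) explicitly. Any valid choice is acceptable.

delta = min(1, eps/40)

Let eps > 0 be given. We want delta > 0 such that 0 < |u + 4| < delta implies |(u^3 + 5u^2 - 6u + 5) − 45| < eps.
(u^3 + 5u^2 - 6u + 5) − 45 = u^3 + 5u^2 - 6u - 40 = (u + 4)(u^2 + u - 10).
So |(u^3 + 5u^2 - 6u + 5) − 45| = |u + 4|·|u^2 + u - 10|.
Require delta ≤ 1. Then |u + 4| < 1 gives |u| < 5, and by the triangle inequality |u^2 + u - 10| ≤ 5^2 + 5 + 10 = 40.
Hence |(u^3 + 5u^2 - 6u + 5) − 45| ≤ 40|u + 4| < eps provided |u + 4| < eps/40.
Choosing delta = min(1, eps/40) ensures both conditions, hence |(u^3 + 5u^2 - 6u + 5) − 45| < eps.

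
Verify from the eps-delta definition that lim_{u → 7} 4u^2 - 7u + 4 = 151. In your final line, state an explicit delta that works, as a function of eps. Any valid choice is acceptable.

delta = min(1, eps/53)

Let eps > 0. We want delta > 0 such that 0 < |u − 7| < delta implies |(4u^2 - 7u + 4) − 151| < eps.
(4u^2 - 7u + 4) − 151 = 4u^2 - 7u - 147 = (u − 7)(4u + 21).
So |(4u^2 - 7u + 4) − 151| = |u − 7|·|4u + 21|.
Require delta ≤ 1. Then |u − 7| < 1 gives |u| < 8, and by the triangle inequality |4u + 21| ≤ 4·8 + 21 = 53.
Hence |(4u^2 - 7u + 4) − 151| ≤ 53|u − 7| < eps provided |u − 7| < eps/53.
Choosing delta = min(1, eps/53) ensures both conditions, hence |(4u^2 - 7u + 4) − 151| < eps.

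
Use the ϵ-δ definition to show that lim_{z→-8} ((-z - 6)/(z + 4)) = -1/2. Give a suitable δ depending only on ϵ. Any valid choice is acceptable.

Let ϵ > 0 be given. We want δ > 0 with 0 < |z + 8| < δ ⇒ |(-z - 6)/(z + 4) + 1/2| < ϵ.
Combining over a common denominator, (-z - 6)/(z + 4) + 1/2 = [(-z - 6)·(-4) − 2·(z + 4)] / [(-4)·(z + 4)] = 2(z + 8) / ((-4)(z + 4)).
So |(-z - 6)/(z + 4) + 1/2| = 2|z + 8| / (4·|z + 4|).
Restrict δ ≤ 2. Then |z + 8| < 2 gives |z + 4| = |(z + 8) + (-4)| ≥ 4 − 2 = 2.
Hence |(-z - 6)/(z + 4) + 1/2| < 2|z + 8|/(4·2) = (1/4)|z + 8|, which is < ϵ once |z + 8| < 4ϵ.
Take δ = min(2, 4ϵ). Then 0 < |z + 8| < δ forces both bounds, so |(-z - 6)/(z + 4) + 1/2| < ϵ.

δ = min(2, 4ϵ)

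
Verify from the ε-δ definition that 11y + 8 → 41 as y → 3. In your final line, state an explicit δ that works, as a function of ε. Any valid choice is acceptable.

δ = ε/11

Let ε > 0 be given. We need δ > 0 so that 0 < |y − 3| < δ implies |(11y + 8) − 41| < ε.
|(11y + 8) − 41| = |11y - 33| = 11|y − 3|.
So 11|y − 3| < ε exactly when |y − 3| < ε/11.
Choosing δ = ε/11 gives |(11y + 8) − 41| = 11|y − 3| < ε whenever |y − 3| < δ.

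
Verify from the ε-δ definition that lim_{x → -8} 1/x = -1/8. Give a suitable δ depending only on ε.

Fix ε > 0. We seek δ > 0 such that 0 < |x + 8| < δ implies |1/x + 1/8| < ε.
|1/x + 1/8| = |-8 − x|/(8·|x|) = |x + 8|/(8|x|).
Require δ ≤ 4 so that |x| > 8 − 4 = 4, hence 8|x| > 32.
Then |1/x + 1/8| < |x + 8|/32, which is < ε when |x + 8| < 32ε.
Take δ = min(4, 32ε). Then 0 < |x + 8| < δ gives both |x + 8| < 4 and |x + 8| < 32ε, so |1/x + 1/8| < ε.

δ = min(4, 32ε)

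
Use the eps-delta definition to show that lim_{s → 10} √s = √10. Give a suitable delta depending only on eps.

delta = min(10, √10·eps)

Fix eps > 0. We want delta > 0 such that 0 < |s − 10| < delta implies |√s − √10| < eps.
Rationalise: √s − √10 = (s − 10)/(√s + √10), so |√s − √10| = |s − 10|/(√s + √10).
Restrict delta ≤ 10 so that |s − 10| < 10 forces s > 0, and then √s + √10 > √10.
Hence |√s − √10| < |s − 10|/√10, which is < eps once |s − 10| < √10·eps.
Take delta = min(10, √10·eps). If 0 < |s − 10| < delta then s > 0 and |√s − √10| < |s − 10|/√10 < eps.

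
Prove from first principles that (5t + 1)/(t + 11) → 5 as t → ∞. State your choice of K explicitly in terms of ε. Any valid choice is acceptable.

Suppose ε > 0. We seek K > 0 such that t > K implies |(5t + 1)/(t + 11) − 5| < ε.
(5t + 1)/(t + 11) − 5 = ((5t + 1) − 5(t + 11)) / ((t + 11)) = -54/((t + 11)).
For t > 0 we have t + 11 > t, so |(5t + 1)/(t + 11) − 5| = 54/((t + 11)) < 54/(t) = 54/t.
Thus |(5t + 1)/(t + 11) − 5| < ε whenever t > 54/ε.
Take K = 54/ε. If t > K then |(5t + 1)/(t + 11) − 5| < 54/t < ε.

K = 54/ε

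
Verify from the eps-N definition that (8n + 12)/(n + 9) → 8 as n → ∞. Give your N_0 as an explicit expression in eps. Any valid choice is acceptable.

Suppose eps > 0. For n ≥ 1, |(8n + 12)/(n + 9) − 8| = |-60|/((n + 9)) = 60/((n + 9)).
Since n + 9 ≥ n for n ≥ 1, this is ≤ 60/(n) = 60/n.
So |(8n + 12)/(n + 9) − 8| < eps whenever n > 60/eps.
Take N_0 = 60/eps. If n > N_0 then |(8n + 12)/(n + 9) − 8| ≤ 60/n < eps.

N_0 = 60/eps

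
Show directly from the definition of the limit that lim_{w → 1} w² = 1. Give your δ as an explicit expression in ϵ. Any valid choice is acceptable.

δ = min(2, ϵ/4)

Fix ϵ > 0. We seek δ > 0 with 0 < |w − 1| < δ ⇒ |w² − 1| < ϵ.
Factor: w² − 1 = (w − 1)(w + 1), so |w² − 1| = |w − 1|·|w + 1|.
Impose δ ≤ 2 so that |w| < 3; then |w + 1| ≤ 4.
Hence |w² − 1| ≤ 4|w − 1|, which is < ϵ once |w − 1| < ϵ/4.
Take δ = min(2, ϵ/4). If 0 < |w − 1| < δ then both bounds hold and |w² − 1| ≤ 4|w − 1| < 4·(ϵ/4) = ϵ.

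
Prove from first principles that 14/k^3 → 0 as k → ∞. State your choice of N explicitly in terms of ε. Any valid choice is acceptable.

N = (14/ε)^{1/3}

Let ε > 0 be given. For k ≥ 1, |14/k^3 − 0| = 14/k^3.
14/k^3 < ε ⇔ k^3 > 14/ε ⇔ k > (14/ε)^{1/3}.
Take N = (14/ε)^{1/3}. Then k > N implies 14/k^3 < ε.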